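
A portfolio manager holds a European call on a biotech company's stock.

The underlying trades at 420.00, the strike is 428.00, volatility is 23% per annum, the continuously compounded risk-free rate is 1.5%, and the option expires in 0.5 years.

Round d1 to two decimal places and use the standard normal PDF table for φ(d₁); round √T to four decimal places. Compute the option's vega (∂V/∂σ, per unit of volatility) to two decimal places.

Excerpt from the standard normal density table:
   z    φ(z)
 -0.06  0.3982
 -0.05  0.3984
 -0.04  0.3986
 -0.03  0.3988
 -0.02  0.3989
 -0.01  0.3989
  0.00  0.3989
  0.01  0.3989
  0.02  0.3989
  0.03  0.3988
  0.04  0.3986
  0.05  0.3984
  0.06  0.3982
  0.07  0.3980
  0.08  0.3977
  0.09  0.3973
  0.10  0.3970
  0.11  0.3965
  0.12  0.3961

σ√T = 0.23·√0.5 = 0.1626
d₁ = [ln(420/428) + (0.015 + 0.23²/2)·0.5] / 0.1626 = [-0.0189 + 0.0207] / 0.1626 = 0.0114 which rounds to 0.01
√T = √0.5 = 0.7071
φ(d₁) = φ(0.01) = 0.3989
vega = S·φ(d₁)·√T = 420·0.3989·0.7071 = 118.4661
(Vega is the same for a European call and put with the same parameters.)

118.47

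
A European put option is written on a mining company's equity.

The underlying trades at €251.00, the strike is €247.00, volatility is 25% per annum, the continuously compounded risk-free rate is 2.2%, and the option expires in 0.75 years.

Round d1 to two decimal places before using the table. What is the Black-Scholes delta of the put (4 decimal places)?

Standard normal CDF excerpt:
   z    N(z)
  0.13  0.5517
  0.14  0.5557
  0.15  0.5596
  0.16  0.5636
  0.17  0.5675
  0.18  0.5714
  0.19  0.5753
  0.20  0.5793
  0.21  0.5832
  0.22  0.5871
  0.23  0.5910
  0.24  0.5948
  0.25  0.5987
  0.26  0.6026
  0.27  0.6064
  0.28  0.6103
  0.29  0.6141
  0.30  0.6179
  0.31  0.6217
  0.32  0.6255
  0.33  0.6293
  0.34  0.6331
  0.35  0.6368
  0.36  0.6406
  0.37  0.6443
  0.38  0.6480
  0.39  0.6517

σ√T = 0.25·√0.75 = 0.2165
d₁ = [ln(251/247) + (0.022 + 0.25²/2)·0.75] / 0.2165 = [0.0161 + 0.0399] / 0.2165 = 0.2587 which rounds to 0.26
N(d₁) = N(0.26) = 0.6026
Δ_put = N(d₁) − 1 = 0.6026 − 1 = -0.3974

-0.3974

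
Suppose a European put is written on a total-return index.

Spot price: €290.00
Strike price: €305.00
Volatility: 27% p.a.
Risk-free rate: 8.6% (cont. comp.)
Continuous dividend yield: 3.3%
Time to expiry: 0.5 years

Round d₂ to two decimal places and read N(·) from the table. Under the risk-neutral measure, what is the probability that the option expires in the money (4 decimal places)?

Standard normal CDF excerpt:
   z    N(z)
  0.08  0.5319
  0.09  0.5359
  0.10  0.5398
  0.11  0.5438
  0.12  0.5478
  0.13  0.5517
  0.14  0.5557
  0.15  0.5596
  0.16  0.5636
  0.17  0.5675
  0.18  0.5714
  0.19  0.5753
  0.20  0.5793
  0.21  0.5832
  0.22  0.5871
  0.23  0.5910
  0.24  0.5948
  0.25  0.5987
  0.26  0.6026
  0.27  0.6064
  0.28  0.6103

0.5871

σ√T = 0.27 × 0.7071 = 0.1909
d₁ = [ln(290/305) + (0.086 − 0.033 + 0.27²/2)·0.5] / 0.1909 = [-0.0504 + 0.0447] / 0.1909 = -0.0299 ⇒ -0.03
d₂ = d₁ − σ√T = -0.0299 − 0.1909 = -0.2208 ⇒ -0.22
Pr(exercise) under Q = N(−d₂) = N(0.22) = 0.5871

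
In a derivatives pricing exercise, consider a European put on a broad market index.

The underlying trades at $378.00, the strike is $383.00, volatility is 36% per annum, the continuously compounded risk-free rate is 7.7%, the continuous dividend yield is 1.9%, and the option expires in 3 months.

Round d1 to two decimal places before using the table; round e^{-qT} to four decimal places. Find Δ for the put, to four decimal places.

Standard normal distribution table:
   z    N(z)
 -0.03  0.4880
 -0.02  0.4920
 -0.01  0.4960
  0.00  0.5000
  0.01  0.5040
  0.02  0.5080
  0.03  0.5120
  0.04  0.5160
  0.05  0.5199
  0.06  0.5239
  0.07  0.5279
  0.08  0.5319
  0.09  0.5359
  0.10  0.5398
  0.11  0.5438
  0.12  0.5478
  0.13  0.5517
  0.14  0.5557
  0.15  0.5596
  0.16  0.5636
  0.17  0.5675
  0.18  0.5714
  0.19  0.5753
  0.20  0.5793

σ√T = 0.36 × 0.5000 = 0.1800
d₁ = [ln(378/383) + (0.077 − 0.019 + ½·0.36²)·0.25] / (σ√T) = (-0.0131 + 0.0307) / 0.1800 = 0.0976 ≈ 0.10
N(d₁) = N(0.10) = 0.5398
Δ_put = e^(−qT)·(N(d₁) − 1) = 0.9953·(0.5398 − 1) = -0.4580

-0.4580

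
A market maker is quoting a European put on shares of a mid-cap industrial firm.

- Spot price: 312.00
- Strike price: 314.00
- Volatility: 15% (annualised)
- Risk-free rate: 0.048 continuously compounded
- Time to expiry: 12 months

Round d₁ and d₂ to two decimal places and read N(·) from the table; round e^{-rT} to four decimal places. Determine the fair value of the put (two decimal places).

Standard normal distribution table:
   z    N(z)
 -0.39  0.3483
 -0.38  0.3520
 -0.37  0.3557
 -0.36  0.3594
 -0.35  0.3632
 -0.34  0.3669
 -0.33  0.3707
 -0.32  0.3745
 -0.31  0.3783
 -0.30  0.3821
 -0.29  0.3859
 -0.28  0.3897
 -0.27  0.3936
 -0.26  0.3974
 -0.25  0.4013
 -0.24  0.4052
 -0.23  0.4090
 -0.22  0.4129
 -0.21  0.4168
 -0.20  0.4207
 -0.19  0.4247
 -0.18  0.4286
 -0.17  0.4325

12.59

T = 1;  σ√T = 0.1500
ln(S/K) + (r + σ²/2)T = ln(312/314) + (0.048 + 0.15²/2)·1 = -0.0064 + 0.0592 = 0.0529
d₁ = 0.0529 / 0.1500 = 0.3524 ⇒ 0.35
d₂ = d₁ − σ√T = 0.3524 − 0.1500 = 0.2024 ⇒ 0.20
e^(−rT) = e^(−0.048·1) = 0.9531
N(−d₂) = N(-0.20) = 0.4207;  N(−d₁) = N(-0.35) = 0.3632
P = 314·0.9531·0.4207 − 312·0.3632 = 125.9043 − 113.3184 = 12.5859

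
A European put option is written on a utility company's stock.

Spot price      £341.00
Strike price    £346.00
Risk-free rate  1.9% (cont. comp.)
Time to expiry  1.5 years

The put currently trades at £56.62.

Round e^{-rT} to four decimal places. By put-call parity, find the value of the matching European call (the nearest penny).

exp(−rT) = exp(−0.019·1.5) = 0.9719
Put-call parity: C − P = S − K·e^(−rT) = 341 − 346·0.9719 = 341 − 336.2774 = 4.7226
C = P + (C − P) = 56.62 + (4.7226) = 61.3426

£61.34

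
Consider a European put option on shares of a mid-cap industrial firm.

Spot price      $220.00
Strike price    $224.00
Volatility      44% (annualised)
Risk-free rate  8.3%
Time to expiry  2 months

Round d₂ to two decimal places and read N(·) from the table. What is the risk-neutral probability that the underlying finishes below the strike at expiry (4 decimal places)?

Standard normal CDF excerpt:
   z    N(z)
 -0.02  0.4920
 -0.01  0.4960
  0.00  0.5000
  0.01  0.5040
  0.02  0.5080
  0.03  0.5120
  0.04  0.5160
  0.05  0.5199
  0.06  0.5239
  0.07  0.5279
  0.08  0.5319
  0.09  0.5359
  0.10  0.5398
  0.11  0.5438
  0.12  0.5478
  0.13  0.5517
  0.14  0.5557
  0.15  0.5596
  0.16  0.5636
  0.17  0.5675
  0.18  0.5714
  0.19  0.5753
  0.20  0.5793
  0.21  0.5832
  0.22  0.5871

σ√T = 0.44 × 0.4082 = 0.1796
d₁ = [ln(220/224) + (0.083 + 0.44²/2)·0.1667] / 0.1796 = [-0.0180 + 0.0300] / 0.1796 = 0.0665 which rounds to 0.07
d₂ = d₁ − σ√T = 0.0665 − 0.1796 = -0.1131 which rounds to -0.11
Pr(exercise) under Q = N(−d₂) = N(0.11) = 0.5438

0.5438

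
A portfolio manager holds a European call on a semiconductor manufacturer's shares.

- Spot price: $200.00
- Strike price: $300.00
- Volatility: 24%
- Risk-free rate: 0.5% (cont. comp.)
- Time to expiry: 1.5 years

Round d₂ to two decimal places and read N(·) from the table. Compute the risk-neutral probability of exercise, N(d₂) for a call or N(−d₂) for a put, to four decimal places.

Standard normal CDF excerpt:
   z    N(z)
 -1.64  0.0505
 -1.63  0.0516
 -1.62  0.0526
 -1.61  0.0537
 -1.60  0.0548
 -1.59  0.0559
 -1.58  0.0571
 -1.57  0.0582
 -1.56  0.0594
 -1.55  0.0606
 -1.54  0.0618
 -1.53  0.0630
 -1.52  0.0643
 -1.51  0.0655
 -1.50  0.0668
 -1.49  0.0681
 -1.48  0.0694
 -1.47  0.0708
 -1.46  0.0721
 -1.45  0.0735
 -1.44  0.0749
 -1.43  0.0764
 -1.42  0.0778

0.0668

T = 1.5;  σ√T = 0.2939
d₁ = [ln(200/300) + (0.005 + 0.24²/2)·1.5] / 0.2939 = [-0.4055 + 0.0507] / 0.2939 = -1.2069 ≈ -1.21
d₂ = d₁ − σ√T = -1.2069 − 0.2939 = -1.5009 ≈ -1.50
Risk-neutral Pr[S_T > K] = N(d₂) = N(-1.50) = 0.0668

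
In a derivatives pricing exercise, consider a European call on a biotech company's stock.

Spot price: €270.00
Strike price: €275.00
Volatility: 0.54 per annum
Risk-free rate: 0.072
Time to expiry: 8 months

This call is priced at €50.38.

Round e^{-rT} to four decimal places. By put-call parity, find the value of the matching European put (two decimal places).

€42.48

e^(−rT) = e^(−0.072·0.6667) = 0.9531
Put-call parity: C − P = S − K·e^(−rT) = 270 − 275·0.9531 = 270 − 262.1025 = 7.8975
P = C − (C − P) = 50.38 − (7.8975) = 42.4825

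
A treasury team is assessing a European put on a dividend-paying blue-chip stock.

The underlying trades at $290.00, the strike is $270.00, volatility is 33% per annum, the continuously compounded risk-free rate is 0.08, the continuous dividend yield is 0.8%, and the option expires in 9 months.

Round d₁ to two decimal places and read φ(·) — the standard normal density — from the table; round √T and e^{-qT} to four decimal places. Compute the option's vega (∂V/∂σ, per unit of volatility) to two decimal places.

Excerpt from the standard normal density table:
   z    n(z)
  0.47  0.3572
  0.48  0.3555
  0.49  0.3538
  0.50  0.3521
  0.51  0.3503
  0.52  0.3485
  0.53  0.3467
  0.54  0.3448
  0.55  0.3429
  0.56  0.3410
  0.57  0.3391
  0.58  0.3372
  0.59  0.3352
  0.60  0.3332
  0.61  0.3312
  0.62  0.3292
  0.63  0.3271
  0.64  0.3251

84.18

T = 0.75;  σ√T = 0.2858
d₁ = [ln(290/270) + (0.08 − 0.008 + ½·0.33²)·0.75] / (σ√T) = (0.0715 + 0.0948) / 0.2858 = 0.5819 ⇒ 0.58
√T = √0.75 = 0.8660
φ(d₁) = φ(0.58) = 0.3372
exp(−qT) = exp(−0.008·0.75) = 0.9940
vega = S·exp(−qT)·φ(d₁)·√T = 290·0.9940·0.3372·0.8660 = 84.1763
(Vega is the same for a European call and put with the same parameters.)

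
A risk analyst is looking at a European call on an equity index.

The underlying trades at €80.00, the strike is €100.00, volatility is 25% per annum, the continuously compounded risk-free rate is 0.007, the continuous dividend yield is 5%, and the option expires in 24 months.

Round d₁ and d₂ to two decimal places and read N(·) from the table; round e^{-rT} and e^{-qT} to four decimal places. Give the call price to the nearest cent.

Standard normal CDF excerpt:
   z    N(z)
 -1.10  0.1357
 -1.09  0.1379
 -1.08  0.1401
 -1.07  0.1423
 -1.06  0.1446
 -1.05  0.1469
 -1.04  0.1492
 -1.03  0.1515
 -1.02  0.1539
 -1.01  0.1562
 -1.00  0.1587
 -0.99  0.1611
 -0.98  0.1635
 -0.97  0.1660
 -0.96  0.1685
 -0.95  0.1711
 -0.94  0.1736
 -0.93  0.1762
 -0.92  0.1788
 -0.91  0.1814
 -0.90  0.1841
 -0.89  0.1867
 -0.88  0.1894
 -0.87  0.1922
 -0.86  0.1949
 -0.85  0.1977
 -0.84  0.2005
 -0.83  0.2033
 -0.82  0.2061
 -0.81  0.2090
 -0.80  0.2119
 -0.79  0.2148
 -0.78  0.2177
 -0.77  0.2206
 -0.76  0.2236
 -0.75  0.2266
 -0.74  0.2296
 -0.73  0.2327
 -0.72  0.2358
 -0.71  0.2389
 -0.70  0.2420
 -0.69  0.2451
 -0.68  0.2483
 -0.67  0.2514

σ√T = 0.25·√2 = 0.3536
ln(S/K) + (r − q + σ²/2)T = ln(80/100) + (0.007 − 0.05 + 0.25²/2)·2 = -0.2231 − 0.0235 = -0.2466
d₁ = -0.2466 / 0.3536 = -0.6976 ≈ -0.70
d₂ = d₁ − σ√T = -0.6976 − 0.3536 = -1.0512 ≈ -1.05
exp(−qT) = exp(−0.05·2) = 0.9048;  exp(−rT) = exp(−0.007·2) = 0.9861
N(d₁) = N(-0.70) = 0.2420;  N(d₂) = N(-1.05) = 0.1469
C = 80·0.9048·0.2420 − 100·0.9861·0.1469 = 17.5169 − 14.4858 = 3.0311

€3.03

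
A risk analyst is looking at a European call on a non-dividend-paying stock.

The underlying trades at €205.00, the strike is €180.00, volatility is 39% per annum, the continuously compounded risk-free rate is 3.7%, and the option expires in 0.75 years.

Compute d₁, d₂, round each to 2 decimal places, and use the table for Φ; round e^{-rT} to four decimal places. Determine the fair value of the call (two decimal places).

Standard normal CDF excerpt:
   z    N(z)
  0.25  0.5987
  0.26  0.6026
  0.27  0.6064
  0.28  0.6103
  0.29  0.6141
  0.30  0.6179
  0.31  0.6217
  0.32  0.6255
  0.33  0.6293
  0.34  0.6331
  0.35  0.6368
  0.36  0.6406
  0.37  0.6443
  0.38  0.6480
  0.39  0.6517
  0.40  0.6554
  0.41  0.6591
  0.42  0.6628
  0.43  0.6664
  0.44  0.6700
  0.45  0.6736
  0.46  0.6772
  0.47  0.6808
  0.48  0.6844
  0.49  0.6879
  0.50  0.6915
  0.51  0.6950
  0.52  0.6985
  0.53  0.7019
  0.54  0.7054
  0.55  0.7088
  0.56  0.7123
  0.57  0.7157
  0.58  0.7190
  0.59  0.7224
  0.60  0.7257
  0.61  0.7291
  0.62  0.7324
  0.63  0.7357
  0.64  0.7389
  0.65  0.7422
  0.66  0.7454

€43.30

σ√T = 0.39·√0.75 = 0.3377
d₁ = [ln(205/180) + (0.037 + 0.39²/2)·0.75] / 0.3377 = [0.1301 + 0.0848] / 0.3377 = 0.6361 ⇒ 0.64
d₂ = d₁ − σ√T = 0.6361 − 0.3377 = 0.2983 ⇒ 0.30
exp(−rT) = exp(−0.037·0.75) = 0.9726
C = 205·N(0.64) − 180·0.9726·N(0.30) = 205·0.7389 − 180·0.9726·0.6179 = 151.4745 − 108.1745 = 43.3000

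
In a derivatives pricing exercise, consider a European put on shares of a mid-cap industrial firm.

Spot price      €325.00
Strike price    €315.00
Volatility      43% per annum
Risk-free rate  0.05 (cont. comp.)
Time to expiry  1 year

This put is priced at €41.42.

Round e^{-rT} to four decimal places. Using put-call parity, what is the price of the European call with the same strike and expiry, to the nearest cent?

e^(−rT) = e^(−0.05·1) = 0.9512
Put-call parity: C − P = S − K·e^(−rT) = 325 − 315·0.9512 = 325 − 299.6280 = 25.3720
C = P + (C − P) = 41.42 + (25.3720) = 66.7920

€66.79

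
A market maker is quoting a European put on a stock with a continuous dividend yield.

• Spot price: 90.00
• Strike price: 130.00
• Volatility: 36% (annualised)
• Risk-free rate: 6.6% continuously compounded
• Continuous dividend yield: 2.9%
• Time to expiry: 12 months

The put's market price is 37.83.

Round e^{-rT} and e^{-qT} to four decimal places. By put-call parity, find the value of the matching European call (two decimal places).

exp(−qT) = exp(−0.029·1) = 0.9714;  exp(−rT) = exp(−0.066·1) = 0.9361
Put-call parity: C − P = S·e^(−qT) − K·e^(−rT) = 90·0.9714 − 130·0.9361 = 87.4260 − 121.6930 = -34.2670
C = P + (C − P) = 37.83 + (-34.2670) = 3.5630

3.56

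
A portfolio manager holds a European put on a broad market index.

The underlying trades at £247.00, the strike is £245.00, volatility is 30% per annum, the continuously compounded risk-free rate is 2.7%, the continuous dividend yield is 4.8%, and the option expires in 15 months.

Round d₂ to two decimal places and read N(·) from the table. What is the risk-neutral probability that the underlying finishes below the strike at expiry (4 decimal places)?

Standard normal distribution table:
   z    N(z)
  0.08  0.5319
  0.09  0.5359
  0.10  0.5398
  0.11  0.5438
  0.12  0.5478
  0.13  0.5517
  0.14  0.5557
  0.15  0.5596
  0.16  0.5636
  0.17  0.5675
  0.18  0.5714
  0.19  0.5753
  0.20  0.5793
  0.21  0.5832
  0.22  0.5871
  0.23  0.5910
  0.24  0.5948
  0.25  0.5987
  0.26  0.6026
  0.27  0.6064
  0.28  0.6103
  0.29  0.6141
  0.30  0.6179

σ√T = 0.3 × 1.1180 = 0.3354
ln(S/K) + (r − q + σ²/2)T = ln(247/245) + (0.027 − 0.048 + 0.3²/2)·1.25 = 0.0081 + 0.0300 = 0.0381
d₁ = 0.0381 / 0.3354 = 0.1137 which rounds to 0.11
d₂ = d₁ − σ√T = 0.1137 − 0.3354 = -0.2217 which rounds to -0.22
Risk-neutral Pr[S_T < K] = N(−d₂) = N(0.22) = 0.5871

0.5871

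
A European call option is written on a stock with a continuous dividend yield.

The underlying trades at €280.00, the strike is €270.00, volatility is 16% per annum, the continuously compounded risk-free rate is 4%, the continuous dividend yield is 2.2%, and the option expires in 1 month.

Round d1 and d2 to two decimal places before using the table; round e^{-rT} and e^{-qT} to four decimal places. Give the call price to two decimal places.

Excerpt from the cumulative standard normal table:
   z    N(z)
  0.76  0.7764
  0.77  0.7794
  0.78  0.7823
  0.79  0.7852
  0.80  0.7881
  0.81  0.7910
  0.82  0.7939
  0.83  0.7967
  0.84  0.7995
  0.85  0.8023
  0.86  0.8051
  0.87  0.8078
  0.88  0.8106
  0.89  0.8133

€11.37

σ√T = 0.16·√0.08333 = 0.0462
d₁ = [ln(280/270) + (0.04 − 0.022 + ½·0.16²)·0.08333] / (σ√T) = (0.0364 + 0.0026) / 0.0462 = 0.8430 → 0.84
d₂ = 0.8430 − 0.0462 = 0.7968 → 0.80
e^(−qT) = e^(−0.022·0.08333) = 0.9982;  e^(−rT) = e^(−0.04·0.08333) = 0.9967
N(d₁) = N(0.84) = 0.7995;  N(d₂) = N(0.80) = 0.7881
C = 280·0.9982·0.7995 − 270·0.9967·0.7881 = 223.4571 − 212.0848 = 11.3722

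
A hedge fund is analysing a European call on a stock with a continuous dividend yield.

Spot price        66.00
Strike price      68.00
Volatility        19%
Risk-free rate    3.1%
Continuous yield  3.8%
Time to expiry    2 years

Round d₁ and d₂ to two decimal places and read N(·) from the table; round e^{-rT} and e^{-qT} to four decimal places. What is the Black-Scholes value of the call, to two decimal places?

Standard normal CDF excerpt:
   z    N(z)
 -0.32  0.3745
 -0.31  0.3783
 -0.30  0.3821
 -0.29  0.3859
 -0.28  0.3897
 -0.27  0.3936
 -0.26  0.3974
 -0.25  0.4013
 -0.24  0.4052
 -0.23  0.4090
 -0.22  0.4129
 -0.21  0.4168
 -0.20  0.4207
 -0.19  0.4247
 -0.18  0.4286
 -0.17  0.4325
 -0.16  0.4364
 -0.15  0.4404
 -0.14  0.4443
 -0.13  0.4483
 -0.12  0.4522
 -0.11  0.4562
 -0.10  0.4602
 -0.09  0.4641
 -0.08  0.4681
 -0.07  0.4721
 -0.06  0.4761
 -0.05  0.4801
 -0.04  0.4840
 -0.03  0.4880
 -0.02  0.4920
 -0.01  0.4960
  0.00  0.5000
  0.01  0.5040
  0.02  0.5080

5.43

σ√T = 0.19·√2 = 0.2687
d₁ = [ln(66/68) + (0.031 − 0.038 + ½·0.19²)·2] / (σ√T) = (-0.0299 + 0.0221) / 0.2687 = -0.0289 which rounds to -0.03
d₂ = -0.0289 − 0.2687 = -0.2976 which rounds to -0.30
e^(−qT) = e^(−0.038·2) = 0.9268;  e^(−rT) = e^(−0.031·2) = 0.9399
N(d₁) = N(-0.03) = 0.4880;  N(d₂) = N(-0.30) = 0.3821
C = 66·0.9268·0.4880 − 68·0.9399·0.3821 = 29.8504 − 24.4212 = 5.4291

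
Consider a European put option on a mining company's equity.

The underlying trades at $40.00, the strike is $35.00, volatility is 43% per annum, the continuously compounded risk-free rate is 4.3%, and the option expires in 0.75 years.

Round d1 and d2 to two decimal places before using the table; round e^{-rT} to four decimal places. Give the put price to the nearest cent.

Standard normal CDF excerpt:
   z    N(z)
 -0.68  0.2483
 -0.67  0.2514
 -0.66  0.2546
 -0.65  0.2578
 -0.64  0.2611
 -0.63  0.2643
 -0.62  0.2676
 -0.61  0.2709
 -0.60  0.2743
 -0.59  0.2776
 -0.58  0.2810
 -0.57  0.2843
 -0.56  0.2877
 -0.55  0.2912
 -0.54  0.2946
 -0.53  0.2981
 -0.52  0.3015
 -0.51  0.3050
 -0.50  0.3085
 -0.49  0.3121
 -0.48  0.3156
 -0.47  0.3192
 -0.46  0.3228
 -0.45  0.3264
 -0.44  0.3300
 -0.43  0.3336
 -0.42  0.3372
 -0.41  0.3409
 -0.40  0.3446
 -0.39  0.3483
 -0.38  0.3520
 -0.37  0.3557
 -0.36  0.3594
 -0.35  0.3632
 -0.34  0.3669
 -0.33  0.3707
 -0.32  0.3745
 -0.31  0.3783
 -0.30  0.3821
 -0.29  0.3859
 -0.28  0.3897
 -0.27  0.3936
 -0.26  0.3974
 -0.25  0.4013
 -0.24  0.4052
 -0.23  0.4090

$2.90

σ√T = 0.43 × 0.8660 = 0.3724
ln(S/K) + (r + σ²/2)T = ln(40/35) + (0.043 + 0.43²/2)·0.75 = 0.1335 + 0.1016 = 0.2351
d₁ = 0.2351 / 0.3724 = 0.6314 ≈ 0.63
d₂ = d₁ − σ√T = 0.6314 − 0.3724 = 0.2590 ≈ 0.26
e^(−rT) = e^(−0.043·0.75) = 0.9683
N(−d₂) = N(-0.26) = 0.3974;  N(−d₁) = N(-0.63) = 0.2643
P = 35·0.9683·0.3974 − 40·0.2643 = 13.4681 − 10.5720 = 2.8961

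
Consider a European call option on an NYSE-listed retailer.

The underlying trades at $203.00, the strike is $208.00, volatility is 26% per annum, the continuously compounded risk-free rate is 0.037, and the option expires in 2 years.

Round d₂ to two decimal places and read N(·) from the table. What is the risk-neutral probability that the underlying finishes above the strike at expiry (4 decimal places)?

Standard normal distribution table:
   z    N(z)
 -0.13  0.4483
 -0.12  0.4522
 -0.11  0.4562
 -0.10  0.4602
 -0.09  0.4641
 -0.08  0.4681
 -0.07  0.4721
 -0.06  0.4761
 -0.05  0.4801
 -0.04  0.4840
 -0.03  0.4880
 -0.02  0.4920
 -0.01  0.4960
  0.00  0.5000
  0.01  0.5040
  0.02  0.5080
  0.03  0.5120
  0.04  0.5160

0.4801

T = 2;  σ√T = 0.3677
d₁ = [ln(203/208) + (0.037 + 0.26²/2)·2] / 0.3677 = [-0.0243 + 0.1416] / 0.3677 = 0.3189 ⇒ 0.32
d₂ = d₁ − σ√T = 0.3189 − 0.3677 = -0.0488 ⇒ -0.05
Pr(exercise) under Q = N(d₂) = 0.4801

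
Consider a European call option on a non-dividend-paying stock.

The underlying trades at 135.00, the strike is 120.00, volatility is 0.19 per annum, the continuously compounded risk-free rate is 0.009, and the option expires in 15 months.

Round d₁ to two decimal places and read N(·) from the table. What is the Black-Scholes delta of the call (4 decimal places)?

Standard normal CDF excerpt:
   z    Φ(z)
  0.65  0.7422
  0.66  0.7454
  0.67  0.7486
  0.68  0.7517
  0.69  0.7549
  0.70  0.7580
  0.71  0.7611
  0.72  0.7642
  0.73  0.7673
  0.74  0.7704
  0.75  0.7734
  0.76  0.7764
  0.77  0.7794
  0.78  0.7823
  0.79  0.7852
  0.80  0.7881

σ√T = 0.19·√1.25 = 0.2124
d₁ = [ln(135/120) + (0.009 + 0.19²/2)·1.25] / 0.2124 = [0.1178 + 0.0338] / 0.2124 = 0.7136 ⇒ 0.71
N(d₁) = N(0.71) = 0.7611
Δ_call = N(d₁) = 0.7611

0.7611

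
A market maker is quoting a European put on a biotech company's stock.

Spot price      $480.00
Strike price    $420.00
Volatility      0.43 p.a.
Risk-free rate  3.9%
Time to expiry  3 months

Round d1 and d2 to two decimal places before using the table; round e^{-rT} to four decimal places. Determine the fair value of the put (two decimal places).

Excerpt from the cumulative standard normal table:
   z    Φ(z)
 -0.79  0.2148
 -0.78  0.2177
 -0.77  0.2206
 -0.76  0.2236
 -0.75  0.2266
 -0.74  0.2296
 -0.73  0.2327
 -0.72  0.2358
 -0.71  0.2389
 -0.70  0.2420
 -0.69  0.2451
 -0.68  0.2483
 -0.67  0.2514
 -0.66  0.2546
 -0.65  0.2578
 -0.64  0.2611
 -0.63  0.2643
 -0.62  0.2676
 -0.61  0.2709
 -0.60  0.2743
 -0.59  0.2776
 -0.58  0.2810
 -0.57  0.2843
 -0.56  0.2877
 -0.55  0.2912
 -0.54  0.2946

$13.77

T = 0.25;  σ√T = 0.2150
d₁ = [ln(480/420) + (0.039 + 0.43²/2)·0.25] / 0.2150 = [0.1335 + 0.0329] / 0.2150 = 0.7739 ≈ 0.77
d₂ = d₁ − σ√T = 0.7739 − 0.2150 = 0.5589 ≈ 0.56
e^(−rT) = e^(−0.039·0.25) = 0.9903
N(−d₂) = N(-0.56) = 0.2877;  N(−d₁) = N(-0.77) = 0.2206
P = 420·0.9903·0.2877 − 480·0.2206 = 119.6619 − 105.8880 = 13.7739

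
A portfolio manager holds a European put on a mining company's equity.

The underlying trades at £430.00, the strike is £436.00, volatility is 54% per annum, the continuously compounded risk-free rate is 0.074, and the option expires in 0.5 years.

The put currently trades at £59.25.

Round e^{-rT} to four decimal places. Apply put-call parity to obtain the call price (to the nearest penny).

£69.08

exp(−rT) = exp(−0.074·0.5) = 0.9637
Put-call parity: C − P = S − K·e^(−rT) = 430 − 436·0.9637 = 430 − 420.1732 = 9.8268
C = P + (C − P) = 59.25 + (9.8268) = 69.0768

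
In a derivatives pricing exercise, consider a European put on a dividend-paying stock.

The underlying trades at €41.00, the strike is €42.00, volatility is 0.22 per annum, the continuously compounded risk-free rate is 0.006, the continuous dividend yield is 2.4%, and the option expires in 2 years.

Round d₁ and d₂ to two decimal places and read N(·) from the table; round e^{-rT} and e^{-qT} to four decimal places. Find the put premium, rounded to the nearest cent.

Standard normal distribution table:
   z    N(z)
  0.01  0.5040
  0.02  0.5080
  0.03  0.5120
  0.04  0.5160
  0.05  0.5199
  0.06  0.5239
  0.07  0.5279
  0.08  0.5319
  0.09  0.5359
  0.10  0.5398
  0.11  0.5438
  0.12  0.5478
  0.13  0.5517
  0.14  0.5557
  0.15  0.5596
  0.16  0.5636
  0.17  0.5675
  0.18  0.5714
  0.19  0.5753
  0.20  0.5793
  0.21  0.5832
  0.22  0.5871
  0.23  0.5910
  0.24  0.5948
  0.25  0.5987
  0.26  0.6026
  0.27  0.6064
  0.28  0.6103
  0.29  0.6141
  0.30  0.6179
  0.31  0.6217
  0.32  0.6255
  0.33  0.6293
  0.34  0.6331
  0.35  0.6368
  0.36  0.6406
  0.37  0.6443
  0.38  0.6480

T = 2;  σ√T = 0.3111
d₁ = [ln(41/42) + (0.006 − 0.024 + ½·0.22²)·2] / (σ√T) = (-0.0241 + 0.0124) / 0.3111 = -0.0376 ⇒ -0.04
d₂ = -0.0376 − 0.3111 = -0.3487 ⇒ -0.35
exp(−qT) = exp(−0.024·2) = 0.9531;  exp(−rT) = exp(−0.006·2) = 0.9881
P = 42·0.9881·N(0.35) − 41·0.9531·N(0.04) = 42·0.9881·0.6368 − 41·0.9531·0.5160 = 26.4273 − 20.1638 = 6.2635

€6.26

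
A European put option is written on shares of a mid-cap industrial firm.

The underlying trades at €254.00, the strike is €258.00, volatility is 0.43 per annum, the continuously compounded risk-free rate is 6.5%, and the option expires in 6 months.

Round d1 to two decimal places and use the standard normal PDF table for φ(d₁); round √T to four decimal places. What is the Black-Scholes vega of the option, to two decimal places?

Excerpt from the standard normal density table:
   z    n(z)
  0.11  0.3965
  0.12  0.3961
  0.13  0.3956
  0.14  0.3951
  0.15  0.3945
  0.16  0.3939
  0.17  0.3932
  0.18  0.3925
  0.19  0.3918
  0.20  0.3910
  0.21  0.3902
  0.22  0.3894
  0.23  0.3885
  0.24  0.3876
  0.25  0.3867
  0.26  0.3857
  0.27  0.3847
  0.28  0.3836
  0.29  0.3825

T = 0.5;  σ√T = 0.3041
d₁ = [ln(254/258) + (0.065 + 0.43²/2)·0.5] / 0.3041 = [-0.0156 + 0.0787] / 0.3041 = 0.2075 ≈ 0.21
√T = √0.5 = 0.7071
φ(d₁) = φ(0.21) = 0.3902
vega = S·φ(d₁)·√T = 254·0.3902·0.7071 = 70.0812
(Call and put vega coincide under Black-Scholes.)

70.08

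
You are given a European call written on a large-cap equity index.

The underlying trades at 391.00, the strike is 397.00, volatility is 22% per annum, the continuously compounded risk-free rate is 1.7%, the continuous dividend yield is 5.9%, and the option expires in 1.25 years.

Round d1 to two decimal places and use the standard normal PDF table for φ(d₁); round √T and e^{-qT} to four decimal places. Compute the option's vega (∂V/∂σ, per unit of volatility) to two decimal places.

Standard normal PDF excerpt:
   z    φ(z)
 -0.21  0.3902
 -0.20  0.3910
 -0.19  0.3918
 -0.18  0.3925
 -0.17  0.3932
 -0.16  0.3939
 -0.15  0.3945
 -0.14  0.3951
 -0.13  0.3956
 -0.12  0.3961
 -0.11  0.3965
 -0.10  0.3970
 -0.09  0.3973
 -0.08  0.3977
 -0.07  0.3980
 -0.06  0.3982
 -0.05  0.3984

T = 1.25;  σ√T = 0.2460
ln(S/K) + (r − q + σ²/2)T = ln(391/397) + (0.017 − 0.059 + 0.22²/2)·1.25 = -0.0152 − 0.0222 = -0.0375
d₁ = -0.0375 / 0.2460 = -0.1524 → -0.15
√T = √1.25 = 1.1180
φ(d₁) = φ(-0.15) = 0.3945
e^(−qT) = e^(−0.059·1.25) = 0.9289
vega = S·e^(−qT)·φ(d₁)·√T = 391·0.9289·0.3945·1.1180 = 160.1897

160.19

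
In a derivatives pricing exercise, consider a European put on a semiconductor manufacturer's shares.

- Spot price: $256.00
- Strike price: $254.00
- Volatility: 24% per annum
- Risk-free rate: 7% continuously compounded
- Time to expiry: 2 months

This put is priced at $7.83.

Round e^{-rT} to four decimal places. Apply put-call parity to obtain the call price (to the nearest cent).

$12.78

e^(−rT) = e^(−0.07·0.1667) = 0.9884
Put-call parity: C − P = S − K·e^(−rT) = 256 − 254·0.9884 = 256 − 251.0536 = 4.9464
C = P + (C − P) = 7.83 + (4.9464) = 12.7764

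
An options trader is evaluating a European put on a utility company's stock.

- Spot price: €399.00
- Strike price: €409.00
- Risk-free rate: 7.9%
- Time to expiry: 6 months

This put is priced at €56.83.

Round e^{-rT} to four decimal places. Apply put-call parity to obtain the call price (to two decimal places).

€62.66

exp(−rT) = exp(−0.079·0.5) = 0.9613
Put-call parity: C − P = S − K·e^(−rT) = 399 − 409·0.9613 = 399 − 393.1717 = 5.8283
C = P + (C − P) = 56.83 + (5.8283) = 62.6583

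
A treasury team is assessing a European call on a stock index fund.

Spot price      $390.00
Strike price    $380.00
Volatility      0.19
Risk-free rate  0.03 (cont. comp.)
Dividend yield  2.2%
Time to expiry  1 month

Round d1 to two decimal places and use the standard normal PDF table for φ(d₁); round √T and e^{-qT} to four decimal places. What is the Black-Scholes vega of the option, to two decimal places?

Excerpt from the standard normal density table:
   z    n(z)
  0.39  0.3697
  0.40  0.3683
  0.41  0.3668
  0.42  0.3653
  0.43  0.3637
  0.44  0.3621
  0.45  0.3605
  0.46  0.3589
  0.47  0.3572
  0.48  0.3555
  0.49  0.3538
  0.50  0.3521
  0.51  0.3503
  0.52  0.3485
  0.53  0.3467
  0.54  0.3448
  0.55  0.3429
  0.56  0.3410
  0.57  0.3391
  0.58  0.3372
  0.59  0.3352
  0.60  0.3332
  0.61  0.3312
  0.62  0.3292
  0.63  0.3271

σ√T = 0.19·√0.08333 = 0.0548
d₁ = [ln(390/380) + (0.03 − 0.022 + 0.19²/2)·0.08333] / 0.0548 = [0.0260 + 0.0022] / 0.0548 = 0.5132 → 0.51
√T = √0.08333 = 0.2887
φ(d₁) = φ(0.51) = 0.3503
exp(−qT) = exp(−0.022·0.08333) = 0.9982
vega = S·exp(−qT)·φ(d₁)·√T = 390·0.9982·0.3503·0.2887 = 39.3703

39.37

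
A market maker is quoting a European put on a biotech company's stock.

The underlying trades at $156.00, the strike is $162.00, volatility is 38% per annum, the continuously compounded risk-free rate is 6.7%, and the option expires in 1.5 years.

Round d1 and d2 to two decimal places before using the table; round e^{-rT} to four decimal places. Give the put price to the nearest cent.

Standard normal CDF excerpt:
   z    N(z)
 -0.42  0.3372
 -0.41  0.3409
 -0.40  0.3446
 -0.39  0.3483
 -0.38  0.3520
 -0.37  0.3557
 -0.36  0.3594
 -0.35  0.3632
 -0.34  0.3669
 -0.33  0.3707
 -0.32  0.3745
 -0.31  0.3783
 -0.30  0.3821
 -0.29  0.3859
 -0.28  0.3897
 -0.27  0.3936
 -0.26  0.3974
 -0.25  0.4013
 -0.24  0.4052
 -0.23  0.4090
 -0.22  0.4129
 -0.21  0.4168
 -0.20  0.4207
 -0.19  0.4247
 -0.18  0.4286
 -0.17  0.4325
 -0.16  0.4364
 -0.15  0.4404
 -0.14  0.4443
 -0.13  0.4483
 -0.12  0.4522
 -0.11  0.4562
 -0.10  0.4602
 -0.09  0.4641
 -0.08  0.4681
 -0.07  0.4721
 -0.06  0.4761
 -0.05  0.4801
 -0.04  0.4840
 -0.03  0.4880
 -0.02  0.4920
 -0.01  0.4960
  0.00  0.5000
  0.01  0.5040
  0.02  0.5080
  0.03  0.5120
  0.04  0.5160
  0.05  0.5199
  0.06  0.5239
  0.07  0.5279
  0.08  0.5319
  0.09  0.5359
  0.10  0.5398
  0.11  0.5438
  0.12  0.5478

σ√T = 0.38 × 1.2247 = 0.4654
ln(S/K) + (r + σ²/2)T = ln(156/162) + (0.067 + 0.38²/2)·1.5 = -0.0377 + 0.2088 = 0.1711
d₁ = 0.1711 / 0.4654 = 0.3676 ≈ 0.37
d₂ = d₁ − σ√T = 0.3676 − 0.4654 = -0.0979 ≈ -0.10
exp(−rT) = exp(−0.067·1.5) = 0.9044
N(−d₂) = N(0.10) = 0.5398;  N(−d₁) = N(-0.37) = 0.3557
P = 162·0.9044·0.5398 − 156·0.3557 = 79.0876 − 55.4892 = 23.5984

$23.60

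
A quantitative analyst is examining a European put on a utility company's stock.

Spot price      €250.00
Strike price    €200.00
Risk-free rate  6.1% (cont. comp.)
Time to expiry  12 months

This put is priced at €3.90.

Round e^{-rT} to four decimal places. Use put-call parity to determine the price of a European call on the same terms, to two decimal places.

exp(−rT) = exp(−0.061·1) = 0.9408
Put-call parity: C − P = S − K·e^(−rT) = 250 − 200·0.9408 = 250 − 188.1600 = 61.8400
C = P + (C − P) = 3.90 + (61.8400) = 65.7400

€65.74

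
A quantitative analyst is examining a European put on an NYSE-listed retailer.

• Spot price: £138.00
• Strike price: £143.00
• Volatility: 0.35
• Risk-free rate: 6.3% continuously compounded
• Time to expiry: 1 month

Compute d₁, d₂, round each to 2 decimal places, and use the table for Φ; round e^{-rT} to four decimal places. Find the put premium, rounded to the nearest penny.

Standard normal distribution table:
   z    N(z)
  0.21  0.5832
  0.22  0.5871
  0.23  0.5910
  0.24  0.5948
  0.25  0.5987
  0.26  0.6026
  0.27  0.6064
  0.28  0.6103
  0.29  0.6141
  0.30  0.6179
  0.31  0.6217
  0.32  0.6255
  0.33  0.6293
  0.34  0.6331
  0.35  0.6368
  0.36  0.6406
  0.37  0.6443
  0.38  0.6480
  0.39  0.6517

σ√T = 0.35 × 0.2887 = 0.1010
d₁ = [ln(138/143) + (0.063 + 0.35²/2)·0.08333] / 0.1010 = [-0.0356 + 0.0104] / 0.1010 = -0.2498 → -0.25
d₂ = d₁ − σ√T = -0.2498 − 0.1010 = -0.3508 → -0.35
e^(−rT) = e^(−0.063·0.08333) = 0.9948
N(−d₂) = N(0.35) = 0.6368;  N(−d₁) = N(0.25) = 0.5987
P = 143·0.9948·0.6368 − 138·0.5987 = 90.5889 − 82.6206 = 7.9683

£7.97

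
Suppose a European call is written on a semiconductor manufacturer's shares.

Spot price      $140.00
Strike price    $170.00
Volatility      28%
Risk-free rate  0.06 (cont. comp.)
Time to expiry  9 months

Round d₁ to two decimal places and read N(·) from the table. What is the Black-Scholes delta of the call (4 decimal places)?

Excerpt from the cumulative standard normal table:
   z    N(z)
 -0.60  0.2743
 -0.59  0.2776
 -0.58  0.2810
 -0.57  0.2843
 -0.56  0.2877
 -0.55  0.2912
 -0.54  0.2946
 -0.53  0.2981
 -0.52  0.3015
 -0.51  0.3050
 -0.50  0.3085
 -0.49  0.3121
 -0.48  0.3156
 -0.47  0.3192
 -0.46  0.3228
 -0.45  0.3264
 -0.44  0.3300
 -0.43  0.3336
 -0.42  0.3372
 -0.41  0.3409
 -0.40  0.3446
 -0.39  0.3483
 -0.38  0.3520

0.3121

T = 0.75;  σ√T = 0.2425
d₁ = [ln(140/170) + (0.06 + ½·0.28²)·0.75] / (σ√T) = (-0.1942 + 0.0744) / 0.2425 = -0.4939 → -0.49
N(d₁) = N(-0.49) = 0.3121
Δ_call = N(d₁) = 0.3121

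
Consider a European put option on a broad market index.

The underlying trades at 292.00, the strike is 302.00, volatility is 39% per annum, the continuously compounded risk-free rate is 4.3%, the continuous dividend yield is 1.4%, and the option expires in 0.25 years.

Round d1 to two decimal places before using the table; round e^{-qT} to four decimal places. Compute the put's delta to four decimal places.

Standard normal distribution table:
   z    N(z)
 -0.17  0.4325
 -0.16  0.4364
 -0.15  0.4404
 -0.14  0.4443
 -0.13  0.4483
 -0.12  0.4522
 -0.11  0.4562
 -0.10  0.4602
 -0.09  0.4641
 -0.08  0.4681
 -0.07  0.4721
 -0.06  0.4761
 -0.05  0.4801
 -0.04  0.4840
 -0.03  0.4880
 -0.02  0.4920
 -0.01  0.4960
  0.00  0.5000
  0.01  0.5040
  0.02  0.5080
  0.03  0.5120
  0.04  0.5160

σ√T = 0.39 × 0.5000 = 0.1950
d₁ = [ln(292/302) + (0.043 − 0.014 + 0.39²/2)·0.25] / 0.1950 = [-0.0337 + 0.0263] / 0.1950 = -0.0380 ⇒ -0.04
N(d₁) = N(-0.04) = 0.4840
Δ_put = e^(−qT)·(N(d₁) − 1) = 0.9965·(0.4840 − 1) = -0.5142

-0.5142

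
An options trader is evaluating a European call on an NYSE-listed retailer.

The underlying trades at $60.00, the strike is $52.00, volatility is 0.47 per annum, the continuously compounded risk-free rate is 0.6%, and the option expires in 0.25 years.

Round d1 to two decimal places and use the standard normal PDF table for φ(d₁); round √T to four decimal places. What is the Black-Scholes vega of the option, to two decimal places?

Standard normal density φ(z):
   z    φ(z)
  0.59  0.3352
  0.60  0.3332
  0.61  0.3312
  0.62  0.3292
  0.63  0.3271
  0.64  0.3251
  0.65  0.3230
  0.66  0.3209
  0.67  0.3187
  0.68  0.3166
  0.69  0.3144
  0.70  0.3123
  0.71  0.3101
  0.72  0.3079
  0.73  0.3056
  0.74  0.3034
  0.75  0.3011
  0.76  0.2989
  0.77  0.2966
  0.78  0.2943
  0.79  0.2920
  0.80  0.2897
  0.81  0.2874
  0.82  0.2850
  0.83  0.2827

σ√T = 0.47·√0.25 = 0.2350
d₁ = [ln(60/52) + (0.006 + ½·0.47²)·0.25] / (σ√T) = (0.1431 + 0.0291) / 0.2350 = 0.7328 ≈ 0.73
√T = √0.25 = 0.5000
φ(d₁) = φ(0.73) = 0.3056
vega = S·φ(d₁)·√T = 60·0.3056·0.5000 = 9.1680

9.17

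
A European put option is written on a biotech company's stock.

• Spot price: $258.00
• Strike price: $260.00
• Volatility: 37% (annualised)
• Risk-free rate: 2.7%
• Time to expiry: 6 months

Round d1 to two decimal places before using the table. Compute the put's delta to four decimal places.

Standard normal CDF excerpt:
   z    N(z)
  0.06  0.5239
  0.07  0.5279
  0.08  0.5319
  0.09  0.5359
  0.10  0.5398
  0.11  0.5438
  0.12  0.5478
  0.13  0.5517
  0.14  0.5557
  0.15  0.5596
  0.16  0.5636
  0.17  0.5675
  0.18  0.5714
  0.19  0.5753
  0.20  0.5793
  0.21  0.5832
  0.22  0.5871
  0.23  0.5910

σ√T = 0.37·√0.5 = 0.2616
d₁ = [ln(258/260) + (0.027 + 0.37²/2)·0.5] / 0.2616 = [-0.0077 + 0.0477] / 0.2616 = 0.1529 which rounds to 0.15
N(d₁) = N(0.15) = 0.5596
Δ_put = N(d₁) − 1 = 0.5596 − 1 = -0.4404

-0.4404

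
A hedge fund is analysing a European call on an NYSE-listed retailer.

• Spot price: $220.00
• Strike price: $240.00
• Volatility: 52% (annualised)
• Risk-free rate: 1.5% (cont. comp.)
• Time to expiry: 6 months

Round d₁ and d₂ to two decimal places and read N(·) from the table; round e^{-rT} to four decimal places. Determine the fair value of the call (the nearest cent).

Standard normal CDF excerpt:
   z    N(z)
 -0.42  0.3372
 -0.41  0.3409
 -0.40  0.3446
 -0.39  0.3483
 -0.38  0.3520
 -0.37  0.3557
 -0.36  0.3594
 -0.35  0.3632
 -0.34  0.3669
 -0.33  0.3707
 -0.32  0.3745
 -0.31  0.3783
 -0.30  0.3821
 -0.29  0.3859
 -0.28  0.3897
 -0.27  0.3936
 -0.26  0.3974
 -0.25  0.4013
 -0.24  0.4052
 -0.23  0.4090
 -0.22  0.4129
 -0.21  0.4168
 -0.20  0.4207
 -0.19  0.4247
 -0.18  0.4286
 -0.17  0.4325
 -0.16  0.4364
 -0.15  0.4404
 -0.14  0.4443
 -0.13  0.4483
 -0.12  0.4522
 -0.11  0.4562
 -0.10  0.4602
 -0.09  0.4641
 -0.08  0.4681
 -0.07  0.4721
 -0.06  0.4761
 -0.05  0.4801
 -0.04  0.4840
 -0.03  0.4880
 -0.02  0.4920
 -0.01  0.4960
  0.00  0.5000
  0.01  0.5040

$25.28

T = 0.5;  σ√T = 0.3677
ln(S/K) + (r + σ²/2)T = ln(220/240) + (0.015 + 0.52²/2)·0.5 = -0.0870 + 0.0751 = -0.0119
d₁ = -0.0119 / 0.3677 = -0.0324 which rounds to -0.03
d₂ = d₁ − σ√T = -0.0324 − 0.3677 = -0.4001 which rounds to -0.40
exp(−rT) = exp(−0.015·0.5) = 0.9925
C = 220·N(-0.03) − 240·0.9925·N(-0.40) = 220·0.4880 − 240·0.9925·0.3446 = 107.3600 − 82.0837 = 25.2763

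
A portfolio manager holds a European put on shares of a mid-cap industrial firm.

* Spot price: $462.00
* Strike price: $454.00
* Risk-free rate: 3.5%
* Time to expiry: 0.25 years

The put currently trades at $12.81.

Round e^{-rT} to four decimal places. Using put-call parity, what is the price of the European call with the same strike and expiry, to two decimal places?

$24.76

exp(−rT) = exp(−0.035·0.25) = 0.9913
Put-call parity: C − P = S − K·e^(−rT) = 462 − 454·0.9913 = 462 − 450.0502 = 11.9498
C = P + (C − P) = 12.81 + (11.9498) = 24.7598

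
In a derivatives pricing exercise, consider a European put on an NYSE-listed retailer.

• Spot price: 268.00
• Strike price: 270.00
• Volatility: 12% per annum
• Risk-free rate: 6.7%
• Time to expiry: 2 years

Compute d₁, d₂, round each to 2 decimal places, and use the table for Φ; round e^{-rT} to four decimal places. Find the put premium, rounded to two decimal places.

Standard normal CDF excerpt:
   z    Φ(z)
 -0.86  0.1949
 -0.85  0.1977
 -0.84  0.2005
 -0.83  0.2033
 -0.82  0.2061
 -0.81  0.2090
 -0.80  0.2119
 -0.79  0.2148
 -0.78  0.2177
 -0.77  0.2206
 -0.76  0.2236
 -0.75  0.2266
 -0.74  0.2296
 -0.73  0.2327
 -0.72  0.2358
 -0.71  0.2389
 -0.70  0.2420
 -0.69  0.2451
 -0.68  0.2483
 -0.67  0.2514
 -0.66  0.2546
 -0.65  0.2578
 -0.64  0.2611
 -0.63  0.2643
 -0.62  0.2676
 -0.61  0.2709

T = 2;  σ√T = 0.1697
d₁ = [ln(268/270) + (0.067 + ½·0.12²)·2] / (σ√T) = (-0.0074 + 0.1484) / 0.1697 = 0.8306 ≈ 0.83
d₂ = 0.8306 − 0.1697 = 0.6609 ≈ 0.66
exp(−rT) = exp(−0.067·2) = 0.8746
N(−d₂) = N(-0.66) = 0.2546;  N(−d₁) = N(-0.83) = 0.2033
P = 270·0.8746·0.2546 − 268·0.2033 = 60.1218 − 54.4844 = 5.6374

5.64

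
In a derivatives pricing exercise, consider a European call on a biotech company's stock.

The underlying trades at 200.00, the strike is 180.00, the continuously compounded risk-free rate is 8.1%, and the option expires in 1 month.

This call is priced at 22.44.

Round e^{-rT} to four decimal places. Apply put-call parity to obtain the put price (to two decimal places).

1.23

e^(−rT) = e^(−0.081·0.08333) = 0.9933
Put-call parity: C − P = S − K·e^(−rT) = 200 − 180·0.9933 = 200 − 178.7940 = 21.2060
P = C − (C − P) = 22.44 − (21.2060) = 1.2340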